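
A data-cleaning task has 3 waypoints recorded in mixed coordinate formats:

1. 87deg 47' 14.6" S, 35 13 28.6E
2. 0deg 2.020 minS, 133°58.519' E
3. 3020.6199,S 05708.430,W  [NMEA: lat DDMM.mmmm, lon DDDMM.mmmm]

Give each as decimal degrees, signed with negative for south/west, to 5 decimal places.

1. -87.78739, 35.22461
2. -0.03367, 133.97532
3. -30.34367, -57.14050

Point 1:
  Latitude: 47′ + 14.6″ = 47.24333′; 87 + 47.24333/60 = 87.787389
  S ⇒ negate
  Longitude: 13′ + 28.6″ = 13.47667′; 35 + 13.47667/60 = 35.224611
  E ⇒ keep positive
Point 2:
  φ: 2.02′ = 0.033667°; total 0.033667
  S → negative
  Lon: 58.519′ = 0.975317°; total 133.975317
  E → positive
Point 3:
  φ: split at 2 digits → 30° and 20.6199′; 30 + 20.6199/60 = 30.343665
  hemisphere S, so the sign is −
  Longitude: degrees = first 3 digits = 57, minutes = 8.43; 57 + 8.43/60 = 57.140500
  W ⇒ negate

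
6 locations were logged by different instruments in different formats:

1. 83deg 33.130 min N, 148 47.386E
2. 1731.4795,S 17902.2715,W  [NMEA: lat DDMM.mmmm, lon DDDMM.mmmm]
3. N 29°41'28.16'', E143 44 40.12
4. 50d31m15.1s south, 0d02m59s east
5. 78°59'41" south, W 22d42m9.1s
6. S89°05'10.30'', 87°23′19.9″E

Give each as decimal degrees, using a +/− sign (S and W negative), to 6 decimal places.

1. 83.552167, 148.789767
2. -17.524658, -179.037858
3. 29.691156, 143.744478
4. -50.520861, 0.049722
5. -78.994722, -22.702528
6. -89.086194, 87.388861

Point 1:
  φ: 83 + 33.13/60 = 83.5521667
  N ⇒ keep positive
  λ: 148 + 47.386/60 = 148.7897667
  E ⇒ keep positive
Point 2:
  Latitude: degrees = first 2 digits = 17, minutes = 31.4795; 17 + 31.4795/60 = 17.5246583
  hemisphere S, so the sign is −
  λ: degrees = first 3 digits = 179, minutes = 2.2715; 179 + 2.2715/60 = 179.0378583
  hemisphere W, so the sign is −
Point 3:
  Latitude: 41′ + 28.16″ = 41.46933′; 29 + 41.46933/60 = 29.6911556
  N ⇒ keep positive
  λ: 143° + 44/60 + 40.12/3600 = 143 + 0.733333 + 0.011144 = 143.7444778
  E ⇒ keep positive
Point 4:
  Latitude: 31′ + 15.1″ = 31.25167′; 50 + 31.25167/60 = 50.5208611
  S ⇒ negate
  λ: 0 + 2/60 + 59/3600 = 0.0497222
  E ⇒ keep positive
Point 5:
  φ: 59′ + 41″ = 59.68333′; 78 + 59.68333/60 = 78.9947222
  S ⇒ negate
  Lon: 42′ + 9.1″ = 42.15167′; 22 + 42.15167/60 = 22.7025278
  W ⇒ negate
Point 6:
  φ: 5′ + 10.3″ = 5.17167′; 89 + 5.17167/60 = 89.0861944
  S ⇒ negate
  Longitude: 87° + 23/60 + 19.9/3600 = 87 + 0.383333 + 0.005528 = 87.3888611
  E ⇒ keep positive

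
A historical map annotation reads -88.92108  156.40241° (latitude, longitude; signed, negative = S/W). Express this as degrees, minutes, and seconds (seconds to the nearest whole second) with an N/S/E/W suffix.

Latitude is negative → S; |value| = 88.921080
Latitude: 0.921080 × 60 = 55.26480′ → 55′, remainder × 60 = 15.89″
Longitude: 0.402410 × 60 = 24.14460′ → 24′, remainder × 60 = 8.68″

88°55′16″ S, 156°24′9″ E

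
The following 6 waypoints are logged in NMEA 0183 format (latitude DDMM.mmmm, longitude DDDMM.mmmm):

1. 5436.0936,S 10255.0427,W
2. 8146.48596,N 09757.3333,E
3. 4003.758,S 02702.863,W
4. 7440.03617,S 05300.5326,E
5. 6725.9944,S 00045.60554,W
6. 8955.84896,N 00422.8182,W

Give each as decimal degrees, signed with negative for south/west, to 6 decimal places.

Point 1:
  φ: split at 2 digits → 54° and 36.0936′; 54 + 36.0936/60 = 54.6015600
  S ⇒ negate
  Lon: split at 3 digits → 102° and 55.0427′; 102 + 55.0427/60 = 102.9173783
  W ⇒ negate
Point 2:
  φ: degrees = first 2 digits = 81, minutes = 46.48596; 81 + 46.48596/60 = 81.7747660
  N → positive
  Longitude: split at 3 digits → 097° and 57.3333′; 97 + 57.3333/60 = 97.9555550
  E → positive
Point 3:
  Latitude: split at 2 digits → 40° and 3.758′; 40 + 3.758/60 = 40.0626333
  S → negative
  Longitude: degrees = first 3 digits = 27, minutes = 2.863; 27 + 2.863/60 = 27.0477167
  W → negative
Point 4:
  φ: split at 2 digits → 74° and 40.03617′; 74 + 40.03617/60 = 74.6672695
  S ⇒ negate
  Lon: degrees = first 3 digits = 53, minutes = 0.5326; 53 + 0.5326/60 = 53.0088767
  E → positive
Point 5:
  φ: split at 2 digits → 67° and 25.9944′; 67 + 25.9944/60 = 67.4332400
  S ⇒ negate
  Lon: degrees = first 3 digits = 0, minutes = 45.60554; 0 + 45.60554/60 = 0.7600923
  hemisphere W, so the sign is −
Point 6:
  Lat: degrees = first 2 digits = 89, minutes = 55.84896; 89 + 55.84896/60 = 89.9308160
  N ⇒ keep positive
  Longitude: split at 3 digits → 004° and 22.8182′; 4 + 22.8182/60 = 4.3803033
  W → negative

1. -54.601560, -102.917378
2. 81.774766, 97.955555
3. -40.062633, -27.047717
4. -74.667270, 53.008877
5. -67.433240, -0.760092
6. 89.930816, -4.380303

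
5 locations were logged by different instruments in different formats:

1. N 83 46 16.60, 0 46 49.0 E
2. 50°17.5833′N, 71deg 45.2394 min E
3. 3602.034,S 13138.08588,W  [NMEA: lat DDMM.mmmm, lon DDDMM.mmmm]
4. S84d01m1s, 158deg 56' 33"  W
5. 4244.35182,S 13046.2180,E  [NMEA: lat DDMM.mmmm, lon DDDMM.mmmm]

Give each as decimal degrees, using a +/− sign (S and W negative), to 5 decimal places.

Point 1:
  Lat: 83° + 46/60 + 16.6/3600 = 83 + 0.766667 + 0.004611 = 83.771278
  N → positive
  Longitude: 0 + 46/60 + 49/3600 = 0.780278
  E → positive
Point 2:
  Latitude: 17.5833′ = 0.293055°; total 50.293055
  N ⇒ keep positive
  λ: 45.2394′ = 0.753990°; total 71.753990
  E ⇒ keep positive
Point 3:
  Latitude: split at 2 digits → 36° and 2.034′; 36 + 2.034/60 = 36.033900
  S ⇒ negate
  λ: split at 3 digits → 131° and 38.08588′; 131 + 38.08588/60 = 131.634765
  hemisphere W, so the sign is −
Point 4:
  Lat: 1′ + 1″ = 1.01667′; 84 + 1.01667/60 = 84.016944
  hemisphere S, so the sign is −
  Longitude: 158 + 56/60 + 33/3600 = 158.942500
  W ⇒ negate
Point 5:
  Lat: split at 2 digits → 42° and 44.35182′; 42 + 44.35182/60 = 42.739197
  hemisphere S, so the sign is −
  Lon: split at 3 digits → 130° and 46.218′; 130 + 46.218/60 = 130.770300
  E → positive

1. 83.77128, 0.78028
2. 50.29306, 71.75399
3. -36.03390, -131.63476
4. -84.01694, -158.94250
5. -42.73920, 130.77030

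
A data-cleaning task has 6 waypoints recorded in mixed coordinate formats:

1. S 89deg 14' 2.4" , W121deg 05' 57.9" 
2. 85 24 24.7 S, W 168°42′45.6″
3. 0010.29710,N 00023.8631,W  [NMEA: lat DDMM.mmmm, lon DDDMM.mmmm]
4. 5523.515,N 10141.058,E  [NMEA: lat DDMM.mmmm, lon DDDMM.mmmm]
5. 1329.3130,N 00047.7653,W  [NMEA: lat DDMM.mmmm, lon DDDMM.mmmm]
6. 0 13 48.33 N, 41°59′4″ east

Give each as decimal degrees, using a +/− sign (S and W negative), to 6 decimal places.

1. -89.234000, -121.099417
2. -85.406861, -168.712667
3. 0.171618, -0.397718
4. 55.391917, 101.684300
5. 13.488550, -0.796088
6. 0.230092, 41.984444

Point 1:
  φ: 89° + 14/60 + 2.4/3600 = 89 + 0.233333 + 0.000667 = 89.2340000
  S ⇒ negate
  λ: 121 + 5/60 + 57.9/3600 = 121.0994167
  W → negative
Point 2:
  Lat: 24′ + 24.7″ = 24.41167′; 85 + 24.41167/60 = 85.4068611
  S ⇒ negate
  Longitude: 168 + 42/60 + 45.6/3600 = 168.7126667
  hemisphere W, so the sign is −
Point 3:
  Latitude: split at 2 digits → 00° and 10.2971′; 0 + 10.2971/60 = 0.1716183
  N ⇒ keep positive
  λ: split at 3 digits → 000° and 23.8631′; 0 + 23.8631/60 = 0.3977183
  W → negative
Point 4:
  φ: degrees = first 2 digits = 55, minutes = 23.515; 55 + 23.515/60 = 55.3919167
  N ⇒ keep positive
  Longitude: split at 3 digits → 101° and 41.058′; 101 + 41.058/60 = 101.6843000
  E → positive
Point 5:
  Lat: degrees = first 2 digits = 13, minutes = 29.313; 13 + 29.313/60 = 13.4885500
  N ⇒ keep positive
  Lon: degrees = first 3 digits = 0, minutes = 47.7653; 0 + 47.7653/60 = 0.7960883
  W → negative
Point 6:
  Lat: 0° + 13/60 + 48.33/3600 = 0 + 0.216667 + 0.013425 = 0.2300917
  N ⇒ keep positive
  Longitude: 41° + 59/60 + 4/3600 = 41 + 0.983333 + 0.001111 = 41.9844444
  E → positive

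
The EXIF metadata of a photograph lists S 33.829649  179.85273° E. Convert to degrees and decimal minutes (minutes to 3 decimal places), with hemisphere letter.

Lat: fractional part 0.829649 → 49.77894 minutes
Lon: fractional part 0.852730 → 51.16380 minutes

33° 49.779′ S, 179° 51.164′ E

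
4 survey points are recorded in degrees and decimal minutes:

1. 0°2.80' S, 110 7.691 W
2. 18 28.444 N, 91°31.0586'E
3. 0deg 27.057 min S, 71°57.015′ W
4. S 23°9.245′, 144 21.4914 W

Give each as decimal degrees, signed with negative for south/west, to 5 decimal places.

Point 1:
  φ: 0 + 2.8/60 = 0.046667
  hemisphere S, so the sign is −
  Lon: 110 + 7.691/60 = 110.128183
  W ⇒ negate
Point 2:
  Latitude: 18 + 28.444/60 = 18.474067
  N → positive
  Longitude: 31.0586′ = 0.517643°; total 91.517643
  E → positive
Point 3:
  φ: 0 + 27.057/60 = 0.450950
  S → negative
  Longitude: 57.015′ = 0.950250°; total 71.950250
  hemisphere W, so the sign is −
Point 4:
  Latitude: 9.245′ = 0.154083°; total 23.154083
  S → negative
  Lon: 21.4914′ = 0.358190°; total 144.358190
  W → negative

1. -0.04667, -110.12818
2. 18.47407, 91.51764
3. -0.45095, -71.95025
4. -23.15408, -144.35819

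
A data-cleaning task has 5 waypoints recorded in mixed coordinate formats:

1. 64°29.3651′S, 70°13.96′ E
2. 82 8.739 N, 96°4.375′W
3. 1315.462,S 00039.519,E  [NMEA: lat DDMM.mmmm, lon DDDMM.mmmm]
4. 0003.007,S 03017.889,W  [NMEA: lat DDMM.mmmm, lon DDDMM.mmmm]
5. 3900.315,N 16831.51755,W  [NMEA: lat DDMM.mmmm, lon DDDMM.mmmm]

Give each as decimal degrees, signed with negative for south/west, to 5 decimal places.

Point 1:
  Lat: 29.3651′ = 0.489418°; total 64.489418
  S → negative
  Lon: 13.96′ = 0.232667°; total 70.232667
  E ⇒ keep positive
Point 2:
  Latitude: 82 + 8.739/60 = 82.145650
  N ⇒ keep positive
  λ: 4.375′ = 0.072917°; total 96.072917
  W → negative
Point 3:
  Lat: degrees = first 2 digits = 13, minutes = 15.462; 13 + 15.462/60 = 13.257700
  S ⇒ negate
  Longitude: degrees = first 3 digits = 0, minutes = 39.519; 0 + 39.519/60 = 0.658650
  E ⇒ keep positive
Point 4:
  Lat: split at 2 digits → 00° and 3.007′; 0 + 3.007/60 = 0.050117
  hemisphere S, so the sign is −
  λ: split at 3 digits → 030° and 17.889′; 30 + 17.889/60 = 30.298150
  W → negative
Point 5:
  φ: split at 2 digits → 39° and 0.315′; 39 + 0.315/60 = 39.005250
  N ⇒ keep positive
  λ: split at 3 digits → 168° and 31.51755′; 168 + 31.51755/60 = 168.525293
  W → negative

1. -64.48942, 70.23267
2. 82.14565, -96.07292
3. -13.25770, 0.65865
4. -0.05012, -30.29815
5. 39.00525, -168.52529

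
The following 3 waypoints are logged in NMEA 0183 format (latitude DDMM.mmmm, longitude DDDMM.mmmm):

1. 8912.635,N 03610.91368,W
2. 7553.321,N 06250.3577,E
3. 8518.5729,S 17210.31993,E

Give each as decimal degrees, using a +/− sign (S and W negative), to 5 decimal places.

1. 89.21058, -36.18189
2. 75.88868, 62.83930
3. -85.30955, 172.17200

Point 1:
  Lat: split at 2 digits → 89° and 12.635′; 89 + 12.635/60 = 89.210583
  N → positive
  Longitude: split at 3 digits → 036° and 10.91368′; 36 + 10.91368/60 = 36.181895
  W → negative
Point 2:
  Latitude: split at 2 digits → 75° and 53.321′; 75 + 53.321/60 = 75.888683
  N → positive
  Lon: split at 3 digits → 062° and 50.3577′; 62 + 50.3577/60 = 62.839295
  E ⇒ keep positive
Point 3:
  φ: split at 2 digits → 85° and 18.5729′; 85 + 18.5729/60 = 85.309548
  S → negative
  Longitude: split at 3 digits → 172° and 10.31993′; 172 + 10.31993/60 = 172.171999
  E → positive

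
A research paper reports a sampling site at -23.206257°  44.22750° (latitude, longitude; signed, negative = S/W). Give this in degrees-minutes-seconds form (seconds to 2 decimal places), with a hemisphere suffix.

23°12′22.53″ S, 44°13′39.00″ E

Latitude is negative → S; |value| = 23.206257
φ: 0.206257 × 60 = 12.37542′ → 12′, remainder × 60 = 22.5252″
λ: 0.227500° → 13.65000′; 0.65000 × 60 = 39.0000″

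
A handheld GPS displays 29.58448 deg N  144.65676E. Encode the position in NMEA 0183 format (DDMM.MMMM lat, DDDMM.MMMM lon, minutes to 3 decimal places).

2935.069,N / 14439.406,E

φ: fractional part 0.584480 → 35.06880 minutes
λ: minutes = (144.656760 − 144) × 60 = 39.40560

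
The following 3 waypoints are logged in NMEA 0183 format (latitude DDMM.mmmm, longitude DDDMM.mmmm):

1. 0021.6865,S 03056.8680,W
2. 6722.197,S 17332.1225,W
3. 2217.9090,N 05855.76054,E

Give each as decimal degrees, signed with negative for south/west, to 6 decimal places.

Point 1:
  φ: degrees = first 2 digits = 0, minutes = 21.6865; 0 + 21.6865/60 = 0.3614417
  hemisphere S, so the sign is −
  Lon: split at 3 digits → 030° and 56.868′; 30 + 56.868/60 = 30.9478000
  W ⇒ negate
Point 2:
  φ: split at 2 digits → 67° and 22.197′; 67 + 22.197/60 = 67.3699500
  S → negative
  λ: degrees = first 3 digits = 173, minutes = 32.1225; 173 + 32.1225/60 = 173.5353750
  W → negative
Point 3:
  Latitude: split at 2 digits → 22° and 17.909′; 22 + 17.909/60 = 22.2984833
  N → positive
  λ: degrees = first 3 digits = 58, minutes = 55.76054; 58 + 55.76054/60 = 58.9293423
  E → positive

1. -0.361442, -30.947800
2. -67.369950, -173.535375
3. 22.298483, 58.929342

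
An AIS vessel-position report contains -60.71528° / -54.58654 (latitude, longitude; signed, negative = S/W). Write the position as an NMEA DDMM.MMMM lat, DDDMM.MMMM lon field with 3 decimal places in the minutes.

6042.917,S / 05435.192,W

Latitude is negative → S; |value| = 60.715280
Lat: 60° + 0.715280 × 60 = 60° 42.91680′
Longitude is negative → W; |value| = 54.586540
Longitude: 54° + 0.586540 × 60 = 54° 35.19240′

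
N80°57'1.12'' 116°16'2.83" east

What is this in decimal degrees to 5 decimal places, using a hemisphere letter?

80.95031° N, 116.26745° E

φ: 80° + 57/60 + 1.12/3600 = 80 + 0.950000 + 0.000311 = 80.950311
λ: 116 + 16/60 + 2.83/3600 = 116.267453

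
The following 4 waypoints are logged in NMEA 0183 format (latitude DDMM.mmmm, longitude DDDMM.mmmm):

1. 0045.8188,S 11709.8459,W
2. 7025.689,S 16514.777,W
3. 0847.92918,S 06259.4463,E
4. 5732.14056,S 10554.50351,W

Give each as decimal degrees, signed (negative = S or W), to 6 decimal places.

Point 1:
  φ: split at 2 digits → 00° and 45.8188′; 0 + 45.8188/60 = 0.7636467
  hemisphere S, so the sign is −
  Longitude: split at 3 digits → 117° and 9.8459′; 117 + 9.8459/60 = 117.1640983
  W → negative
Point 2:
  Lat: split at 2 digits → 70° and 25.689′; 70 + 25.689/60 = 70.4281500
  S ⇒ negate
  λ: degrees = first 3 digits = 165, minutes = 14.777; 165 + 14.777/60 = 165.2462833
  W ⇒ negate
Point 3:
  Latitude: degrees = first 2 digits = 8, minutes = 47.92918; 8 + 47.92918/60 = 8.7988197
  S ⇒ negate
  Longitude: split at 3 digits → 062° and 59.4463′; 62 + 59.4463/60 = 62.9907717
  E ⇒ keep positive
Point 4:
  Latitude: split at 2 digits → 57° and 32.14056′; 57 + 32.14056/60 = 57.5356760
  S → negative
  λ: degrees = first 3 digits = 105, minutes = 54.50351; 105 + 54.50351/60 = 105.9083918
  W ⇒ negate

1. -0.763647, -117.164098
2. -70.428150, -165.246283
3. -8.798820, 62.990772
4. -57.535676, -105.908392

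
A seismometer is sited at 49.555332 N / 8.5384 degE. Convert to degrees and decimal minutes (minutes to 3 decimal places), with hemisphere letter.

Latitude: minutes = (49.555332 − 49) × 60 = 33.31992
Lon: fractional part 0.538400 → 32.30400 minutes

49° 33.320′ N, 8° 32.304′ E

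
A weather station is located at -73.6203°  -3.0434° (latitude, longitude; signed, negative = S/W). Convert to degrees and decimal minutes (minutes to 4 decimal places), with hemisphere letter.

73° 37.2180′ S, 3° 2.6040′ W

Latitude is negative → S; |value| = 73.620300
φ: minutes = (73.620300 − 73) × 60 = 37.218000
Longitude is negative → W; |value| = 3.043400
Lon: 3° + 0.043400 × 60 = 3° 2.604000′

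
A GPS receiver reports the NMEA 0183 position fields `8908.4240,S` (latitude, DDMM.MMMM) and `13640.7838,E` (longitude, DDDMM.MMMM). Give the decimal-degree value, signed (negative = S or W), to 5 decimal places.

-89.14040, 136.67973

φ: degrees = first 2 digits = 89, minutes = 8.424; 89 + 8.424/60 = 89.140400
S ⇒ negate
Lon: split at 3 digits → 136° and 40.7838′; 136 + 40.7838/60 = 136.679730
E ⇒ keep positive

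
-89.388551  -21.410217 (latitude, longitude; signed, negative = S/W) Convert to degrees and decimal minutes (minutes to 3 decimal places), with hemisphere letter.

89° 23.313′ S, 21° 24.613′ W

Latitude is negative → S; |value| = 89.388551
Latitude: fractional part 0.388551 → 23.31306 minutes
Longitude is negative → W; |value| = 21.410217
Longitude: minutes = (21.410217 − 21) × 60 = 24.61302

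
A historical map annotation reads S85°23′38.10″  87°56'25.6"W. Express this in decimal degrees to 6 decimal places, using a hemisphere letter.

85.393917° S, 87.940444° W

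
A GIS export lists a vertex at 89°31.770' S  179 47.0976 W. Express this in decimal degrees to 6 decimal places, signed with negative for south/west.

φ: 31.77′ = 0.529500°; total 89.5295000
S → negative
λ: 47.0976′ = 0.784960°; total 179.7849600
W → negative

-89.529500, -179.784960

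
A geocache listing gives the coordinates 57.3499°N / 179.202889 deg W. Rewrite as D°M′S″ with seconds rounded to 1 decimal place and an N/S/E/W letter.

Lat: whole degrees 57; 20.99400′ → 20′ and 59.640″
Lon: 0.202889° → 12.17334′; 0.17334 × 60 = 10.400″

57°20′59.6″ N, 179°12′10.4″ W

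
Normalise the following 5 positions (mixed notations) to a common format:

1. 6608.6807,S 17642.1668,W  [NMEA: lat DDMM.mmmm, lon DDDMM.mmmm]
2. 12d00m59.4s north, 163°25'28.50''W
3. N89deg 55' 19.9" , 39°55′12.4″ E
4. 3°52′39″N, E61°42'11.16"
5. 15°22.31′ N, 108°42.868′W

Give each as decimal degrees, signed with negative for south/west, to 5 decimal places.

1. -66.14468, -176.70278
2. 12.01650, -163.42458
3. 89.92219, 39.92011
4. 3.87750, 61.70310
5. 15.37183, -108.71447

Point 1:
  φ: split at 2 digits → 66° and 8.6807′; 66 + 8.6807/60 = 66.144678
  hemisphere S, so the sign is −
  Lon: degrees = first 3 digits = 176, minutes = 42.1668; 176 + 42.1668/60 = 176.702780
  hemisphere W, so the sign is −
Point 2:
  φ: 0′ + 59.4″ = 0.99000′; 12 + 0.99000/60 = 12.016500
  N → positive
  Longitude: 163 + 25/60 + 28.5/3600 = 163.424583
  hemisphere W, so the sign is −
Point 3:
  Lat: 89 + 55/60 + 19.9/3600 = 89.922194
  N → positive
  λ: 39 + 55/60 + 12.4/3600 = 39.920111
  E ⇒ keep positive
Point 4:
  Latitude: 3° + 52/60 + 39/3600 = 3 + 0.866667 + 0.010833 = 3.877500
  N → positive
  λ: 61° + 42/60 + 11.16/3600 = 61 + 0.700000 + 0.003100 = 61.703100
  E ⇒ keep positive
Point 5:
  φ: 15 + 22.31/60 = 15.371833
  N → positive
  Lon: 42.868′ = 0.714467°; total 108.714467
  W → negative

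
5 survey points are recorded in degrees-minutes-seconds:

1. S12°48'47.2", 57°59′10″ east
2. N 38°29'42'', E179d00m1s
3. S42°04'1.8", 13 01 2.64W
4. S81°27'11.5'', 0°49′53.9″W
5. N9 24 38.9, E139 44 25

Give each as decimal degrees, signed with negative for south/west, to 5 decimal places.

Point 1:
  φ: 48′ + 47.2″ = 48.78667′; 12 + 48.78667/60 = 12.813111
  hemisphere S, so the sign is −
  λ: 57° + 59/60 + 10/3600 = 57 + 0.983333 + 0.002778 = 57.986111
  E ⇒ keep positive
Point 2:
  Lat: 38° + 29/60 + 42/3600 = 38 + 0.483333 + 0.011667 = 38.495000
  N → positive
  λ: 179 + 0/60 + 1/3600 = 179.000278
  E ⇒ keep positive
Point 3:
  φ: 42° + 4/60 + 1.8/3600 = 42 + 0.066667 + 0.000500 = 42.067167
  S ⇒ negate
  Lon: 13 + 1/60 + 2.64/3600 = 13.017400
  W ⇒ negate
Point 4:
  Lat: 81° + 27/60 + 11.5/3600 = 81 + 0.450000 + 0.003194 = 81.453194
  S ⇒ negate
  λ: 0 + 49/60 + 53.9/3600 = 0.831639
  hemisphere W, so the sign is −
Point 5:
  φ: 9° + 24/60 + 38.9/3600 = 9 + 0.400000 + 0.010806 = 9.410806
  N ⇒ keep positive
  Longitude: 139 + 44/60 + 25/3600 = 139.740278
  E ⇒ keep positive

1. -12.81311, 57.98611
2. 38.49500, 179.00028
3. -42.06717, -13.01740
4. -81.45319, -0.83164
5. 9.41081, 139.74028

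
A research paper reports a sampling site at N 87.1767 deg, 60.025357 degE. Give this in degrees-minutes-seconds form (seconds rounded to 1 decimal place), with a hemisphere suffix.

87°10′36.1″ N, 60°01′31.3″ E

Lat: 0.176700 × 60 = 10.60200′ → 10′, remainder × 60 = 36.120″
Lon: whole degrees 60; 1.52142′ → 1′ and 31.285″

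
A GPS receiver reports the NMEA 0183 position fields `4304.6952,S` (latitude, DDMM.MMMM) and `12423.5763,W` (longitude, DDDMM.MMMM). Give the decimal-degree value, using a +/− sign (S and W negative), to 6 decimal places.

-43.078253, -124.392938

φ: split at 2 digits → 43° and 4.6952′; 43 + 4.6952/60 = 43.0782533
S → negative
Longitude: split at 3 digits → 124° and 23.5763′; 124 + 23.5763/60 = 124.3929383
W ⇒ negate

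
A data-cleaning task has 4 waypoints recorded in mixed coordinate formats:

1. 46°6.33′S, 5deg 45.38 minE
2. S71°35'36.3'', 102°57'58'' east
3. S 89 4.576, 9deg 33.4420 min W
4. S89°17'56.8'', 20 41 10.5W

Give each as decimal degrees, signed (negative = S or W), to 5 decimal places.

Point 1:
  φ: 6.33′ = 0.105500°; total 46.105500
  hemisphere S, so the sign is −
  Longitude: 45.38′ = 0.756333°; total 5.756333
  E ⇒ keep positive
Point 2:
  Lat: 71 + 35/60 + 36.3/3600 = 71.593417
  S → negative
  Lon: 102° + 57/60 + 58/3600 = 102 + 0.950000 + 0.016111 = 102.966111
  E → positive
Point 3:
  φ: 4.576′ = 0.076267°; total 89.076267
  S → negative
  λ: 33.442′ = 0.557367°; total 9.557367
  W ⇒ negate
Point 4:
  Latitude: 17′ + 56.8″ = 17.94667′; 89 + 17.94667/60 = 89.299111
  hemisphere S, so the sign is −
  Longitude: 41′ + 10.5″ = 41.17500′; 20 + 41.17500/60 = 20.686250
  W → negative

1. -46.10550, 5.75633
2. -71.59342, 102.96611
3. -89.07627, -9.55737
4. -89.29911, -20.68625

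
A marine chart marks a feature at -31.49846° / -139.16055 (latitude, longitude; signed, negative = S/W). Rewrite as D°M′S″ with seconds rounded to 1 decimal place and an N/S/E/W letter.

Latitude is negative → S; |value| = 31.498460
φ: 0.498460° → 29.90760′; 0.90760 × 60 = 54.456″
Longitude is negative → W; |value| = 139.160550
λ: 0.160550° → 9.63300′; 0.63300 × 60 = 37.980″

31°29′54.5″ S, 139°09′38.0″ W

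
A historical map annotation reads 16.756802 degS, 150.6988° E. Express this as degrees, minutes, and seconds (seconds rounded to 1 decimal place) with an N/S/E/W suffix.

16°45′24.5″ S, 150°41′55.7″ E

Latitude: 0.756802° → 45.40812′; 0.40812 × 60 = 24.487″
Lon: whole degrees 150; 41.92800′ → 41′ and 55.680″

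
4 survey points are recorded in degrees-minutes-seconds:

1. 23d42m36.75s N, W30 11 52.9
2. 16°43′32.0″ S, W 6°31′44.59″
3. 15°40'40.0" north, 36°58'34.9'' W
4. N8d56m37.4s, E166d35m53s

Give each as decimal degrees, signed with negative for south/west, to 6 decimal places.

1. 23.710208, -30.198028
2. -16.725556, -6.529053
3. 15.677778, -36.976361
4. 8.943722, 166.598056

Point 1:
  Latitude: 42′ + 36.75″ = 42.61250′; 23 + 42.61250/60 = 23.7102083
  N → positive
  Lon: 11′ + 52.9″ = 11.88167′; 30 + 11.88167/60 = 30.1980278
  W ⇒ negate
Point 2:
  Latitude: 16° + 43/60 + 32/3600 = 16 + 0.716667 + 0.008889 = 16.7255556
  hemisphere S, so the sign is −
  Longitude: 6 + 31/60 + 44.59/3600 = 6.5290528
  hemisphere W, so the sign is −
Point 3:
  Latitude: 15° + 40/60 + 40/3600 = 15 + 0.666667 + 0.011111 = 15.6777778
  N ⇒ keep positive
  Longitude: 36° + 58/60 + 34.9/3600 = 36 + 0.966667 + 0.009694 = 36.9763611
  hemisphere W, so the sign is −
Point 4:
  φ: 8° + 56/60 + 37.4/3600 = 8 + 0.933333 + 0.010389 = 8.9437222
  N → positive
  Lon: 35′ + 53″ = 35.88333′; 166 + 35.88333/60 = 166.5980556
  E ⇒ keep positive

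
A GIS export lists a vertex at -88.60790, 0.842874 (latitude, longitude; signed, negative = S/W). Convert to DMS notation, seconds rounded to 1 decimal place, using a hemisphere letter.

88°36′28.4″ S, 0°50′34.3″ E

Latitude is negative → S; |value| = 88.607900
Lat: 0.607900° → 36.47400′; 0.47400 × 60 = 28.440″
λ: 0.842874 × 60 = 50.57244′ → 50′, remainder × 60 = 34.346″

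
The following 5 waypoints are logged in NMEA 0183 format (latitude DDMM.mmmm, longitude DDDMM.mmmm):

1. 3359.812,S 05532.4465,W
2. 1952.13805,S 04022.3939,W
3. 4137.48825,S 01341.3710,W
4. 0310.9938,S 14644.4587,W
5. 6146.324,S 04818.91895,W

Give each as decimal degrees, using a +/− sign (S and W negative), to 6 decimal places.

1. -33.996867, -55.540775
2. -19.868968, -40.373232
3. -41.624804, -13.689517
4. -3.183230, -146.740978
5. -61.772067, -48.315316

Point 1:
  φ: split at 2 digits → 33° and 59.812′; 33 + 59.812/60 = 33.9968667
  S ⇒ negate
  Longitude: degrees = first 3 digits = 55, minutes = 32.4465; 55 + 32.4465/60 = 55.5407750
  hemisphere W, so the sign is −
Point 2:
  Latitude: split at 2 digits → 19° and 52.13805′; 19 + 52.13805/60 = 19.8689675
  S ⇒ negate
  Longitude: degrees = first 3 digits = 40, minutes = 22.3939; 40 + 22.3939/60 = 40.3732317
  hemisphere W, so the sign is −
Point 3:
  Lat: degrees = first 2 digits = 41, minutes = 37.48825; 41 + 37.48825/60 = 41.6248042
  hemisphere S, so the sign is −
  Longitude: split at 3 digits → 013° and 41.371′; 13 + 41.371/60 = 13.6895167
  W → negative
Point 4:
  Lat: split at 2 digits → 03° and 10.9938′; 3 + 10.9938/60 = 3.1832300
  S → negative
  λ: split at 3 digits → 146° and 44.4587′; 146 + 44.4587/60 = 146.7409783
  W → negative
Point 5:
  φ: split at 2 digits → 61° and 46.324′; 61 + 46.324/60 = 61.7720667
  S ⇒ negate
  Longitude: split at 3 digits → 048° and 18.91895′; 48 + 18.91895/60 = 48.3153158
  hemisphere W, so the sign is −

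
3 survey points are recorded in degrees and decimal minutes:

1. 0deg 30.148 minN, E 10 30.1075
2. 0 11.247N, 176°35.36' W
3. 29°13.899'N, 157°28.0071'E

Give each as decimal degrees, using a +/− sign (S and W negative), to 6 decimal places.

Point 1:
  φ: 30.148′ = 0.502467°; total 0.5024667
  N → positive
  Longitude: 30.1075′ = 0.501792°; total 10.5017917
  E ⇒ keep positive
Point 2:
  Latitude: 0 + 11.247/60 = 0.1874500
  N → positive
  Lon: 35.36′ = 0.589333°; total 176.5893333
  W ⇒ negate
Point 3:
  Latitude: 29 + 13.899/60 = 29.2316500
  N ⇒ keep positive
  Lon: 157 + 28.0071/60 = 157.4667850
  E → positive

1. 0.502467, 10.501792
2. 0.187450, -176.589333
3. 29.231650, 157.466785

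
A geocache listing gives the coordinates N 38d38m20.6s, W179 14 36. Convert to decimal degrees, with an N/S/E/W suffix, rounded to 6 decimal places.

Latitude: 38° + 38/60 + 20.6/3600 = 38 + 0.633333 + 0.005722 = 38.6390556
Longitude: 179° + 14/60 + 36/3600 = 179 + 0.233333 + 0.010000 = 179.2433333

38.639056° N, 179.243333° W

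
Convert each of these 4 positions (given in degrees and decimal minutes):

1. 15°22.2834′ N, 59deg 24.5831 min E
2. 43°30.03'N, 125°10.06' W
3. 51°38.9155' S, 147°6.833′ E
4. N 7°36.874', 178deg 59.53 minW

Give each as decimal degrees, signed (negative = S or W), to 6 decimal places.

Point 1:
  Lat: 15 + 22.2834/60 = 15.3713900
  N → positive
  Lon: 24.5831′ = 0.409718°; total 59.4097183
  E ⇒ keep positive
Point 2:
  Latitude: 43 + 30.03/60 = 43.5005000
  N → positive
  λ: 10.06′ = 0.167667°; total 125.1676667
  W ⇒ negate
Point 3:
  Lat: 51 + 38.9155/60 = 51.6485917
  S ⇒ negate
  Lon: 147 + 6.833/60 = 147.1138833
  E ⇒ keep positive
Point 4:
  φ: 36.874′ = 0.614567°; total 7.6145667
  N ⇒ keep positive
  Lon: 59.53′ = 0.992167°; total 178.9921667
  W → negative

1. 15.371390, 59.409718
2. 43.500500, -125.167667
3. -51.648592, 147.113883
4. 7.614567, -178.992167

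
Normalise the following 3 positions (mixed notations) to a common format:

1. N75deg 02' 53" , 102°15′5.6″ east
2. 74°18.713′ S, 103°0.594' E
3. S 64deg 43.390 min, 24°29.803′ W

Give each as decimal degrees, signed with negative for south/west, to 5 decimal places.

1. 75.04806, 102.25156
2. -74.31188, 103.00990
3. -64.72317, -24.49672

Point 1:
  φ: 75° + 2/60 + 53/3600 = 75 + 0.033333 + 0.014722 = 75.048056
  N → positive
  Lon: 15′ + 5.6″ = 15.09333′; 102 + 15.09333/60 = 102.251556
  E ⇒ keep positive
Point 2:
  Lat: 74 + 18.713/60 = 74.311883
  S ⇒ negate
  λ: 103 + 0.594/60 = 103.009900
  E ⇒ keep positive
Point 3:
  φ: 64 + 43.39/60 = 64.723167
  S → negative
  Lon: 29.803′ = 0.496717°; total 24.496717
  W ⇒ negate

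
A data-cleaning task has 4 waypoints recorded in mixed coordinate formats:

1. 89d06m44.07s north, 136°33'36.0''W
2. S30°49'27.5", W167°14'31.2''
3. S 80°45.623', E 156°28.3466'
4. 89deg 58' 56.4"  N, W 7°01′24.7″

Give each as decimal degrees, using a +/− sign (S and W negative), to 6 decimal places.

1. 89.112242, -136.560000
2. -30.824306, -167.242000
3. -80.760383, 156.472443
4. 89.982333, -7.023528

Point 1:
  Lat: 6′ + 44.07″ = 6.73450′; 89 + 6.73450/60 = 89.1122417
  N → positive
  λ: 136° + 33/60 + 36/3600 = 136 + 0.550000 + 0.010000 = 136.5600000
  W → negative
Point 2:
  Lat: 30 + 49/60 + 27.5/3600 = 30.8243056
  S → negative
  Lon: 167° + 14/60 + 31.2/3600 = 167 + 0.233333 + 0.008667 = 167.2420000
  hemisphere W, so the sign is −
Point 3:
  Latitude: 80 + 45.623/60 = 80.7603833
  S ⇒ negate
  Longitude: 156 + 28.3466/60 = 156.4724433
  E ⇒ keep positive
Point 4:
  Lat: 89° + 58/60 + 56.4/3600 = 89 + 0.966667 + 0.015667 = 89.9823333
  N → positive
  λ: 7 + 1/60 + 24.7/3600 = 7.0235278
  W → negative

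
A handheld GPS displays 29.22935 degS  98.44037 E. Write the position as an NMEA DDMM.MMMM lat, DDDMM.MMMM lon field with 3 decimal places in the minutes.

2913.761,S / 09826.422,E

φ: fractional part 0.229350 → 13.76100 minutes
λ: 98° + 0.440370 × 60 = 98° 26.42220′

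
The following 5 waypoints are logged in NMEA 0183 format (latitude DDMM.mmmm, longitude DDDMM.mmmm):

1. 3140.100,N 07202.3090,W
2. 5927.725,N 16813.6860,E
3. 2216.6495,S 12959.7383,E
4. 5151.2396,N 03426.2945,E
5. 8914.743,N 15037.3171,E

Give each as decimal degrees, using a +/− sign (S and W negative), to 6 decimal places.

1. 31.668333, -72.038483
2. 59.462083, 168.228100
3. -22.277492, 129.995638
4. 51.853993, 34.438242
5. 89.245717, 150.621952

Point 1:
  Latitude: split at 2 digits → 31° and 40.1′; 31 + 40.1/60 = 31.6683333
  N ⇒ keep positive
  Longitude: split at 3 digits → 072° and 2.309′; 72 + 2.309/60 = 72.0384833
  hemisphere W, so the sign is −
Point 2:
  Latitude: split at 2 digits → 59° and 27.725′; 59 + 27.725/60 = 59.4620833
  N ⇒ keep positive
  Longitude: degrees = first 3 digits = 168, minutes = 13.686; 168 + 13.686/60 = 168.2281000
  E → positive
Point 3:
  Latitude: degrees = first 2 digits = 22, minutes = 16.6495; 22 + 16.6495/60 = 22.2774917
  hemisphere S, so the sign is −
  λ: split at 3 digits → 129° and 59.7383′; 129 + 59.7383/60 = 129.9956383
  E → positive
Point 4:
  Lat: split at 2 digits → 51° and 51.2396′; 51 + 51.2396/60 = 51.8539933
  N → positive
  Longitude: split at 3 digits → 034° and 26.2945′; 34 + 26.2945/60 = 34.4382417
  E ⇒ keep positive
Point 5:
  Lat: degrees = first 2 digits = 89, minutes = 14.743; 89 + 14.743/60 = 89.2457167
  N ⇒ keep positive
  λ: degrees = first 3 digits = 150, minutes = 37.3171; 150 + 37.3171/60 = 150.6219517
  E ⇒ keep positive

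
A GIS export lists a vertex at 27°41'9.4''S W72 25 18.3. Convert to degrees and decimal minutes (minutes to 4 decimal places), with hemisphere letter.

φ: 41 + 9.4/60 = 41.156667′
Lon: 25 + 18.3/60 = 25.305000′

27° 41.1567′ S, 72° 25.3050′ W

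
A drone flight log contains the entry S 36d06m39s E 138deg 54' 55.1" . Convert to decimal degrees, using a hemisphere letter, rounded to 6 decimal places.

36.110833° S, 138.915306° E

φ: 36° + 6/60 + 39/3600 = 36 + 0.100000 + 0.010833 = 36.1108333
λ: 138° + 54/60 + 55.1/3600 = 138 + 0.900000 + 0.015306 = 138.9153056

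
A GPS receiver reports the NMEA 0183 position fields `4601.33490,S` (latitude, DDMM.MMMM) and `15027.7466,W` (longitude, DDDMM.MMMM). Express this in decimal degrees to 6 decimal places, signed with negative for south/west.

-46.022248, -150.462443

Lat: split at 2 digits → 46° and 1.3349′; 46 + 1.3349/60 = 46.0222483
S ⇒ negate
Lon: degrees = first 3 digits = 150, minutes = 27.7466; 150 + 27.7466/60 = 150.4624433
hemisphere W, so the sign is −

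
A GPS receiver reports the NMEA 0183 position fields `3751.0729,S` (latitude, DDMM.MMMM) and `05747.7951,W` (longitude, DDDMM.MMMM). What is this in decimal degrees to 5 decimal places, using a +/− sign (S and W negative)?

Latitude: degrees = first 2 digits = 37, minutes = 51.0729; 37 + 51.0729/60 = 37.851215
S → negative
Lon: degrees = first 3 digits = 57, minutes = 47.7951; 57 + 47.7951/60 = 57.796585
hemisphere W, so the sign is −

-37.85122, -57.79659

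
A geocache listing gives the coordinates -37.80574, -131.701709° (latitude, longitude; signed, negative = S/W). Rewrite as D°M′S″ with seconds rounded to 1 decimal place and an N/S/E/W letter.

37°48′20.7″ S, 131°42′6.2″ W

Latitude is negative → S; |value| = 37.805740
φ: 0.805740° → 48.34440′; 0.34440 × 60 = 20.664″
Longitude is negative → W; |value| = 131.701709
Longitude: 0.701709 × 60 = 42.10254′ → 42′, remainder × 60 = 6.152″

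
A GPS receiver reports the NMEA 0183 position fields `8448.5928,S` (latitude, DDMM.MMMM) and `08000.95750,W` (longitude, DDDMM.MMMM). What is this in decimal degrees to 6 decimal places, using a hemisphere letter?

Lat: degrees = first 2 digits = 84, minutes = 48.5928; 84 + 48.5928/60 = 84.8098800
λ: degrees = first 3 digits = 80, minutes = 0.9575; 80 + 0.9575/60 = 80.0159583

84.809880° S, 80.015958° W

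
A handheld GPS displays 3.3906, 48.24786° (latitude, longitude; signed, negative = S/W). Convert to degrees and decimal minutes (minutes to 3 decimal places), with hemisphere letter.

Lat: 3° + 0.390600 × 60 = 3° 23.43600′
λ: minutes = (48.247860 − 48) × 60 = 14.87160

3° 23.436′ N, 48° 14.872′ E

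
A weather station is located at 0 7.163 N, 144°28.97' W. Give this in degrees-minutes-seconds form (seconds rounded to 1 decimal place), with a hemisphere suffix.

Lat: fractional minutes 0.16300 × 60 = 9.780″
Lon: 28.97000′ → 28′ and 0.97000 × 60 = 58.200″

0°07′9.8″ N, 144°28′58.2″ W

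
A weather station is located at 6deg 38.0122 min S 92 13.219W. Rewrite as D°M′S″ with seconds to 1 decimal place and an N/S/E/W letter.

Latitude: fractional minutes 0.01220 × 60 = 0.732″
Longitude: 13.21900′ → 13′ and 0.21900 × 60 = 13.140″

6°38′0.7″ S, 92°13′13.1″ W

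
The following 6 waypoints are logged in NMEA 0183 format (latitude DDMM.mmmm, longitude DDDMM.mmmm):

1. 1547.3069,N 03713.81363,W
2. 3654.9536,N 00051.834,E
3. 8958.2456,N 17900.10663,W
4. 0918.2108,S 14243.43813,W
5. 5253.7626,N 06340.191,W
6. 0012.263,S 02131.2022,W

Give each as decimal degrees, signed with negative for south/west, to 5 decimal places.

1. 15.78845, -37.23023
2. 36.91589, 0.86390
3. 89.97076, -179.00178
4. -9.30351, -142.72397
5. 52.89604, -63.66985
6. -0.20438, -21.52004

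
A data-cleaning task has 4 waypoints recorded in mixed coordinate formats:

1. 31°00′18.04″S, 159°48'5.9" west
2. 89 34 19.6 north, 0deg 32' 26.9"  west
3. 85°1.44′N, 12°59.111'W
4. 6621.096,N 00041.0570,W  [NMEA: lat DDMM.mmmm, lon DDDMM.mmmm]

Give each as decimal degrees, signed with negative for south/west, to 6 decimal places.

Point 1:
  Lat: 31° + 0/60 + 18.04/3600 = 31 + 0.000000 + 0.005011 = 31.0050111
  S ⇒ negate
  Lon: 48′ + 5.9″ = 48.09833′; 159 + 48.09833/60 = 159.8016389
  hemisphere W, so the sign is −
Point 2:
  Latitude: 89° + 34/60 + 19.6/3600 = 89 + 0.566667 + 0.005444 = 89.5721111
  N ⇒ keep positive
  Longitude: 32′ + 26.9″ = 32.44833′; 0 + 32.44833/60 = 0.5408056
  W ⇒ negate
Point 3:
  Lat: 85 + 1.44/60 = 85.0240000
  N → positive
  λ: 12 + 59.111/60 = 12.9851833
  hemisphere W, so the sign is −
Point 4:
  Lat: degrees = first 2 digits = 66, minutes = 21.096; 66 + 21.096/60 = 66.3516000
  N ⇒ keep positive
  Lon: degrees = first 3 digits = 0, minutes = 41.057; 0 + 41.057/60 = 0.6842833
  W → negative

1. -31.005011, -159.801639
2. 89.572111, -0.540806
3. 85.024000, -12.985183
4. 66.351600, -0.684283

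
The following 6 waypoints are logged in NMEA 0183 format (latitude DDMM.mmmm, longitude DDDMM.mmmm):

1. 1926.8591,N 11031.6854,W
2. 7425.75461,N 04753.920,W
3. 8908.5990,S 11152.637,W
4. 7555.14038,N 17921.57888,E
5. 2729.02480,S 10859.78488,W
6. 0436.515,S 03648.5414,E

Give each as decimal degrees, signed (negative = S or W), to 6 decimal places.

Point 1:
  Latitude: degrees = first 2 digits = 19, minutes = 26.8591; 19 + 26.8591/60 = 19.4476517
  N ⇒ keep positive
  λ: degrees = first 3 digits = 110, minutes = 31.6854; 110 + 31.6854/60 = 110.5280900
  hemisphere W, so the sign is −
Point 2:
  φ: degrees = first 2 digits = 74, minutes = 25.75461; 74 + 25.75461/60 = 74.4292435
  N → positive
  Lon: split at 3 digits → 047° and 53.92′; 47 + 53.92/60 = 47.8986667
  W → negative
Point 3:
  Lat: split at 2 digits → 89° and 8.599′; 89 + 8.599/60 = 89.1433167
  S → negative
  Lon: split at 3 digits → 111° and 52.637′; 111 + 52.637/60 = 111.8772833
  W ⇒ negate
Point 4:
  Latitude: degrees = first 2 digits = 75, minutes = 55.14038; 75 + 55.14038/60 = 75.9190063
  N → positive
  λ: split at 3 digits → 179° and 21.57888′; 179 + 21.57888/60 = 179.3596480
  E → positive
Point 5:
  Lat: split at 2 digits → 27° and 29.0248′; 27 + 29.0248/60 = 27.4837467
  hemisphere S, so the sign is −
  λ: degrees = first 3 digits = 108, minutes = 59.78488; 108 + 59.78488/60 = 108.9964147
  hemisphere W, so the sign is −
Point 6:
  Lat: degrees = first 2 digits = 4, minutes = 36.515; 4 + 36.515/60 = 4.6085833
  S → negative
  Longitude: split at 3 digits → 036° and 48.5414′; 36 + 48.5414/60 = 36.8090233
  E → positive

1. 19.447652, -110.528090
2. 74.429244, -47.898667
3. -89.143317, -111.877283
4. 75.919006, 179.359648
5. -27.483747, -108.996415
6. -4.608583, 36.809023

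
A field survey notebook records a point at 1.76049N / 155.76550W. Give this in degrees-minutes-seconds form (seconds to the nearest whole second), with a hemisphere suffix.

Lat: whole degrees 1; 45.62940′ → 45′ and 37.76″
λ: 0.765500° → 45.93000′; 0.93000 × 60 = 55.80″

1°45′38″ N, 155°45′56″ W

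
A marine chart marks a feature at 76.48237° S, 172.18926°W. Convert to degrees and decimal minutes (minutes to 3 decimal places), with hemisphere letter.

76° 28.942′ S, 172° 11.356′ W

Lat: minutes = (76.482370 − 76) × 60 = 28.94220
Longitude: fractional part 0.189260 → 11.35560 minutes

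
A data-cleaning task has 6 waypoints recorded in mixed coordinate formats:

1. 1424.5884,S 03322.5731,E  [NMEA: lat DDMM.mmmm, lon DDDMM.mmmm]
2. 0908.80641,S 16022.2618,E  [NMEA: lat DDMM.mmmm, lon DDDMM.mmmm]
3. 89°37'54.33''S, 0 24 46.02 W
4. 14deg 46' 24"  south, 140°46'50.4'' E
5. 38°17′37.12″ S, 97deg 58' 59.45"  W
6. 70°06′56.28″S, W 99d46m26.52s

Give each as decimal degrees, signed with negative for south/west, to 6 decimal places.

Point 1:
  Lat: split at 2 digits → 14° and 24.5884′; 14 + 24.5884/60 = 14.4098067
  hemisphere S, so the sign is −
  Longitude: split at 3 digits → 033° and 22.5731′; 33 + 22.5731/60 = 33.3762183
  E → positive
Point 2:
  Latitude: degrees = first 2 digits = 9, minutes = 8.80641; 9 + 8.80641/60 = 9.1467735
  hemisphere S, so the sign is −
  λ: degrees = first 3 digits = 160, minutes = 22.2618; 160 + 22.2618/60 = 160.3710300
  E ⇒ keep positive
Point 3:
  Lat: 89 + 37/60 + 54.33/3600 = 89.6317583
  hemisphere S, so the sign is −
  λ: 0° + 24/60 + 46.02/3600 = 0 + 0.400000 + 0.012783 = 0.4127833
  W → negative
Point 4:
  Lat: 14° + 46/60 + 24/3600 = 14 + 0.766667 + 0.006667 = 14.7733333
  S → negative
  λ: 140° + 46/60 + 50.4/3600 = 140 + 0.766667 + 0.014000 = 140.7806667
  E ⇒ keep positive
Point 5:
  φ: 38° + 17/60 + 37.12/3600 = 38 + 0.283333 + 0.010311 = 38.2936444
  S → negative
  Lon: 97 + 58/60 + 59.45/3600 = 97.9831806
  hemisphere W, so the sign is −
Point 6:
  Latitude: 70 + 6/60 + 56.28/3600 = 70.1156333
  S ⇒ negate
  Longitude: 99 + 46/60 + 26.52/3600 = 99.7740333
  W → negative

1. -14.409807, 33.376218
2. -9.146774, 160.371030
3. -89.631758, -0.412783
4. -14.773333, 140.780667
5. -38.293644, -97.983181
6. -70.115633, -99.774033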